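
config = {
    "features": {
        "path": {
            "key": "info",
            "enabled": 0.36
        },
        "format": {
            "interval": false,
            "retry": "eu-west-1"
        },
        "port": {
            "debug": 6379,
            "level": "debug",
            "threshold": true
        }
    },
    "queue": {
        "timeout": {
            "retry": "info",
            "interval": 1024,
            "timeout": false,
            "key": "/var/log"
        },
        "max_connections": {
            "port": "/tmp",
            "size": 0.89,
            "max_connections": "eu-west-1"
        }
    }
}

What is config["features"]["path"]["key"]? "info"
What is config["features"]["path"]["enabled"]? 0.36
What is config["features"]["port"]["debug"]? 6379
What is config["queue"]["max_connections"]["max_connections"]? "eu-west-1"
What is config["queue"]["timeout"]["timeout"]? False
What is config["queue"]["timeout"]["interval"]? 1024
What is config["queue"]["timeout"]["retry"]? "info"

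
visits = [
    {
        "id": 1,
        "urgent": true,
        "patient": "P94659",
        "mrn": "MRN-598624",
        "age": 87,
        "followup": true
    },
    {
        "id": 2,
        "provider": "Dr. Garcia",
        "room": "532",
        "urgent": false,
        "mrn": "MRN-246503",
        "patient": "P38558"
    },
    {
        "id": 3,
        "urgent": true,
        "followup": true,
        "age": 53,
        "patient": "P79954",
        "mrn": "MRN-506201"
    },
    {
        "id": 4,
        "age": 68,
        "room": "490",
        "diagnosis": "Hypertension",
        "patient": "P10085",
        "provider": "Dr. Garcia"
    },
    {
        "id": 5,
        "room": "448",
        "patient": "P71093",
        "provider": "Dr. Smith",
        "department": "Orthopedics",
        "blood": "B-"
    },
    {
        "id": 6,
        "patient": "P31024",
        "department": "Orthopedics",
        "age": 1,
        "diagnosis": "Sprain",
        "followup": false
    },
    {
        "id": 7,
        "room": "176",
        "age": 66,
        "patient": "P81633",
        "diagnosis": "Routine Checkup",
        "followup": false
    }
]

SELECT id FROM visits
[1, 2, 3, 4, 5, 6, 7]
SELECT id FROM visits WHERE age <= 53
[3, 6]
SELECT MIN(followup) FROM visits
False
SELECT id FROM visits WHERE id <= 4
[1, 2, 3, 4]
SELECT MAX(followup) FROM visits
True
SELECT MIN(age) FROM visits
1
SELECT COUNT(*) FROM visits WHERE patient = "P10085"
1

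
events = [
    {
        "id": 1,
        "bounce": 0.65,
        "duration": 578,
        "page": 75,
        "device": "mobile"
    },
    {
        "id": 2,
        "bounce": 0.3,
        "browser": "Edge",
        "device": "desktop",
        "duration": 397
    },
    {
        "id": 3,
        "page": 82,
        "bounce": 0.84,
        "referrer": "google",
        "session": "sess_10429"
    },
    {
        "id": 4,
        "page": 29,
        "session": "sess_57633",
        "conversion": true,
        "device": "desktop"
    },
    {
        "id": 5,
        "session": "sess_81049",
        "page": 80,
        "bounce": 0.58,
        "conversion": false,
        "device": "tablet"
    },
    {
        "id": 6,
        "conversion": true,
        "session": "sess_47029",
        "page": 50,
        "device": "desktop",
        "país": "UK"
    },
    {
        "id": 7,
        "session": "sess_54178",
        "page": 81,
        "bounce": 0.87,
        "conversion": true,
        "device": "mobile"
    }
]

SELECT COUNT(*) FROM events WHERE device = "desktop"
3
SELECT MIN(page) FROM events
29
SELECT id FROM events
[1, 2, 3, 4, 5, 6, 7]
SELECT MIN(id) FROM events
1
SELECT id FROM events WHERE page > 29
[1, 3, 5, 6, 7]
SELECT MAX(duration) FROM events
578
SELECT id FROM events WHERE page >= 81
[3, 7]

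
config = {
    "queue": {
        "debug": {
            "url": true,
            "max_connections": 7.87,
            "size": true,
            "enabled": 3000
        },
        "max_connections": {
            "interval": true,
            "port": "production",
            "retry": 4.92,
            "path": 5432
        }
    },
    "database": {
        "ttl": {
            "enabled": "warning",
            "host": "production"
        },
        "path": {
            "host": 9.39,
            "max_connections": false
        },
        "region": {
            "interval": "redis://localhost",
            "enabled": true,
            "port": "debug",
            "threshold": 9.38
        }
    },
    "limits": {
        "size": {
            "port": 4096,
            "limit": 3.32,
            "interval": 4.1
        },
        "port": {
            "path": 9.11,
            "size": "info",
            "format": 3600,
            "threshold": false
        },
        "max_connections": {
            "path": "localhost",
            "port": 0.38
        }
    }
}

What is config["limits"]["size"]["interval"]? 4.1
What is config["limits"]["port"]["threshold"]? False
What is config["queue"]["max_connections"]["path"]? 5432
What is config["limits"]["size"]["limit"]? 3.32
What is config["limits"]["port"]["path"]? 9.11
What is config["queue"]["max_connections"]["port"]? "production"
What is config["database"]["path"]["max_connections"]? False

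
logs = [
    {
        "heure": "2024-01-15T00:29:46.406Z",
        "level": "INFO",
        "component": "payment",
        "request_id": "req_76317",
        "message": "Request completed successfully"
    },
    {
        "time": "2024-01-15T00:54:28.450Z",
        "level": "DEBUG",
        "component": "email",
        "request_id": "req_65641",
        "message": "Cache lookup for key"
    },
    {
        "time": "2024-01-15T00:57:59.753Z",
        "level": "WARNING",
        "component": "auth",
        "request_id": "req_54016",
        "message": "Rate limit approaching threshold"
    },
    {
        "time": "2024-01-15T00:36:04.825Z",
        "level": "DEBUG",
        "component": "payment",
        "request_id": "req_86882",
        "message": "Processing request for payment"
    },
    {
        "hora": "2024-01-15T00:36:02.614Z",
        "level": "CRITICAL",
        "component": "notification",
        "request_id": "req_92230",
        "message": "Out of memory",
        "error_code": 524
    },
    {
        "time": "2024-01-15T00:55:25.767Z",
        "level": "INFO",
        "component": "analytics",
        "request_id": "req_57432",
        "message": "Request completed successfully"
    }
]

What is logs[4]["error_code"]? 524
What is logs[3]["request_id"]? "req_86882"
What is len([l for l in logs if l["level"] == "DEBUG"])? 2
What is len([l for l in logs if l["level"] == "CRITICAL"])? 1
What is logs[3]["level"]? "DEBUG"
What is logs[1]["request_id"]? "req_65641"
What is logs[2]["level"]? "WARNING"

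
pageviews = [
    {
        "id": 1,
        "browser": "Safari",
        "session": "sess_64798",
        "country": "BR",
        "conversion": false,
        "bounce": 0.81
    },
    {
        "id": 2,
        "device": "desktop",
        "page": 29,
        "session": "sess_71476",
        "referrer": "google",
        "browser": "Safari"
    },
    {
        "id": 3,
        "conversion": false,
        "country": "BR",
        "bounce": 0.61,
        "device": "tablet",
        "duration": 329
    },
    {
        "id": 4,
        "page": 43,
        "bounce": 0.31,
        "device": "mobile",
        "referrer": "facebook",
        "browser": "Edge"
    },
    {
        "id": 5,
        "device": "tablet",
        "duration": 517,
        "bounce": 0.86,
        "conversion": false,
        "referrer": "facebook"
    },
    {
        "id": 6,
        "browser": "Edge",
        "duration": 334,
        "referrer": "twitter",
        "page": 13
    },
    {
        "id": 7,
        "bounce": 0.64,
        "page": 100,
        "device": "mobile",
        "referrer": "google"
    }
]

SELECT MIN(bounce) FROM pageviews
0.31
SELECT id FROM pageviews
[1, 2, 3, 4, 5, 6, 7]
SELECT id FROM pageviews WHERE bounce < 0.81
[3, 4, 7]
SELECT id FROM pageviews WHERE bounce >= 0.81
[1, 5]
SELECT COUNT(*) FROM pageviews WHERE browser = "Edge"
2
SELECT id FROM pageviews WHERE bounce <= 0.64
[3, 4, 7]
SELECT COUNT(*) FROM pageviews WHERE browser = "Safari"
2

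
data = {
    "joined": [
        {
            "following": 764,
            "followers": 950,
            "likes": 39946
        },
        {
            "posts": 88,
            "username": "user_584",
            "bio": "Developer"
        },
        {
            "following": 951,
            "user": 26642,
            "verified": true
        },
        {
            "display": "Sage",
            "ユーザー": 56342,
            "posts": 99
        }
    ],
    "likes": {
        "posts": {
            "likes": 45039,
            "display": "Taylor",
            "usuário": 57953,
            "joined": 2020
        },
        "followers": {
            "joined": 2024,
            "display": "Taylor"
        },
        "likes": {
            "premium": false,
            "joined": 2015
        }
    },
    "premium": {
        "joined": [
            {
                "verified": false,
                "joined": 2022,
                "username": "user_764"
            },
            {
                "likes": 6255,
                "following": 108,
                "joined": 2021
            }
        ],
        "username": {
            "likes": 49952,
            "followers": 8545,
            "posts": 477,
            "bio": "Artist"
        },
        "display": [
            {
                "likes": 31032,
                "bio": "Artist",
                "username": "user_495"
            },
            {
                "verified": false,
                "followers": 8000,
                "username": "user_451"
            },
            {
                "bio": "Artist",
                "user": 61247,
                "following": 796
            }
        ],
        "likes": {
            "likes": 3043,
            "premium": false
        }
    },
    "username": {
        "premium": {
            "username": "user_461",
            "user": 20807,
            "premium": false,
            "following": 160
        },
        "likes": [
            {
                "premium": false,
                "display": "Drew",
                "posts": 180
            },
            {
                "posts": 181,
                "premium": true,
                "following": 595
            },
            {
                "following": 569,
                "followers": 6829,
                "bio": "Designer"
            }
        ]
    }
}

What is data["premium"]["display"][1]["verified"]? False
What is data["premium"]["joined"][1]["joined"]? 2021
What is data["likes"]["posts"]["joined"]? 2020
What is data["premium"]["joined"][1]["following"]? 108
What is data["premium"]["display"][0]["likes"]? 31032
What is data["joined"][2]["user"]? 26642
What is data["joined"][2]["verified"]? True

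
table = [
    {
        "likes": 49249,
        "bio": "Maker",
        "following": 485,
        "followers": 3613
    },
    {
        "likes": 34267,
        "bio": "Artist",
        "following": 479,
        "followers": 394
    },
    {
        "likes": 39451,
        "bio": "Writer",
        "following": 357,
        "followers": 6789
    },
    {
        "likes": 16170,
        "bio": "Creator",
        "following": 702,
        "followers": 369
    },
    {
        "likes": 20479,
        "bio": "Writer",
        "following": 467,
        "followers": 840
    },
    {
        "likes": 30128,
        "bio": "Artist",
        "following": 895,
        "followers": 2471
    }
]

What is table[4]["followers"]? 840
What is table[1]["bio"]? "Artist"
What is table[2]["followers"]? 6789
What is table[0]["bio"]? "Maker"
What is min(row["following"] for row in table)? 357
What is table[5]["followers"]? 2471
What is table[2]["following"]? 357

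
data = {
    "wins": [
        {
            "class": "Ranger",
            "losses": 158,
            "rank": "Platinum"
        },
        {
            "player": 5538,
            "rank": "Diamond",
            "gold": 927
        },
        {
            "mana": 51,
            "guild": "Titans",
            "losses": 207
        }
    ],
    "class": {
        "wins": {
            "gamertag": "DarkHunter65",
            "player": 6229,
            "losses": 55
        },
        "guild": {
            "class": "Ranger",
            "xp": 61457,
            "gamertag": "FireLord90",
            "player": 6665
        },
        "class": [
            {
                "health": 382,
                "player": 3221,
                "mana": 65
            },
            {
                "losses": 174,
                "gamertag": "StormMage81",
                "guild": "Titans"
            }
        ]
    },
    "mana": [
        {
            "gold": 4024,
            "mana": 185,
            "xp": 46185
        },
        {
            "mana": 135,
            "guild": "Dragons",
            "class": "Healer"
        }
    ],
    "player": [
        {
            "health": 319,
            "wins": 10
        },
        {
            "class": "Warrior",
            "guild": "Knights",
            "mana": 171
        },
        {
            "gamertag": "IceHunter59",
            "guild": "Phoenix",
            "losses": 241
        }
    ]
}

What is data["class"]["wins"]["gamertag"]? "DarkHunter65"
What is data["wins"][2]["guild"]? "Titans"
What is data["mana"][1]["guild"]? "Dragons"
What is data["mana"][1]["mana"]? 135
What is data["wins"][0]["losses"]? 158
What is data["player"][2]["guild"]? "Phoenix"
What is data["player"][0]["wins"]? 10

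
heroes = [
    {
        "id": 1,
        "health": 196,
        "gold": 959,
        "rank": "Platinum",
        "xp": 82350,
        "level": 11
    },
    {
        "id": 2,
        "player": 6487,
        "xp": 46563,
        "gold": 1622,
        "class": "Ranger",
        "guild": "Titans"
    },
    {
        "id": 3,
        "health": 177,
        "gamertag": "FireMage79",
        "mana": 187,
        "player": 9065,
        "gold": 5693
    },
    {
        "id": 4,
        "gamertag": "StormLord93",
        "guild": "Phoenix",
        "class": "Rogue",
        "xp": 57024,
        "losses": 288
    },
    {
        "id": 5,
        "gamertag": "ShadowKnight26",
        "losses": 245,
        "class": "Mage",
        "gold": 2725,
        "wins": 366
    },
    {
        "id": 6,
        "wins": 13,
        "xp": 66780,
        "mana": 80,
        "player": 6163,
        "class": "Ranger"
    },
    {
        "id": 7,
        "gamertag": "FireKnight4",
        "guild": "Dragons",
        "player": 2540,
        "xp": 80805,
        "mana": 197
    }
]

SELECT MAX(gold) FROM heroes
5693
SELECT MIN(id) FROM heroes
1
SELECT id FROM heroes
[1, 2, 3, 4, 5, 6, 7]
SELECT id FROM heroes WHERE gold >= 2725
[3, 5]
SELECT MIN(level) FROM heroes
11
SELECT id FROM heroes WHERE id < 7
[1, 2, 3, 4, 5, 6]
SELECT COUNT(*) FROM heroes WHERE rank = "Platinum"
1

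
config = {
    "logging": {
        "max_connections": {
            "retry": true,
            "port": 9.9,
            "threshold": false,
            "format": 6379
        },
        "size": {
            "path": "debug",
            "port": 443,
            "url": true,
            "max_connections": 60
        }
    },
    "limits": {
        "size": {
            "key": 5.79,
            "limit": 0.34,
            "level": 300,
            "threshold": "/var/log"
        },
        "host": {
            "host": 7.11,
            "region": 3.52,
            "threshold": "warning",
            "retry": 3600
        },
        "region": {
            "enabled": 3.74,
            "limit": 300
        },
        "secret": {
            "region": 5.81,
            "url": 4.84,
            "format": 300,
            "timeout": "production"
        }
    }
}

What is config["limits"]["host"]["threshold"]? "warning"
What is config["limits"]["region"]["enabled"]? 3.74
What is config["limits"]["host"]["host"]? 7.11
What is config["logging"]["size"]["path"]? "debug"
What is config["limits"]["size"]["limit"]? 0.34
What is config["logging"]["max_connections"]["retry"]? True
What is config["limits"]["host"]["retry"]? 3600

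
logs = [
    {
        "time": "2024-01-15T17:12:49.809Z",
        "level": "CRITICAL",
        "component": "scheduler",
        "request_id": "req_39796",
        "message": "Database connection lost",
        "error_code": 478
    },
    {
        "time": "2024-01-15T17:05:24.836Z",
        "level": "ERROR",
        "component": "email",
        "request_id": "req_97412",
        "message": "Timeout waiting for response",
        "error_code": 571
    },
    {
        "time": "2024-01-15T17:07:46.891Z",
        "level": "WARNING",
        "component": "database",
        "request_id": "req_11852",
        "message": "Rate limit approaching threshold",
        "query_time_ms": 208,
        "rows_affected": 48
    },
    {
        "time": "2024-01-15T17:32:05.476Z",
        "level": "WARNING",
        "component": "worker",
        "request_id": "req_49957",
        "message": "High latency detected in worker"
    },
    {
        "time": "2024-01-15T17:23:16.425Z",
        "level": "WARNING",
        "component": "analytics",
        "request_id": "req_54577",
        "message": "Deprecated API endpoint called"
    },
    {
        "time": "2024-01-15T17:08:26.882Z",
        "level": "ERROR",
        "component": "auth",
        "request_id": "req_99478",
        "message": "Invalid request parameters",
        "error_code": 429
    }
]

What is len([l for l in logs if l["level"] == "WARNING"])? 3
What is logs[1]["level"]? "ERROR"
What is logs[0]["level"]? "CRITICAL"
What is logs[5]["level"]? "ERROR"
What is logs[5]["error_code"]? 429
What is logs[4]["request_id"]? "req_54577"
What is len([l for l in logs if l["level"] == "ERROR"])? 2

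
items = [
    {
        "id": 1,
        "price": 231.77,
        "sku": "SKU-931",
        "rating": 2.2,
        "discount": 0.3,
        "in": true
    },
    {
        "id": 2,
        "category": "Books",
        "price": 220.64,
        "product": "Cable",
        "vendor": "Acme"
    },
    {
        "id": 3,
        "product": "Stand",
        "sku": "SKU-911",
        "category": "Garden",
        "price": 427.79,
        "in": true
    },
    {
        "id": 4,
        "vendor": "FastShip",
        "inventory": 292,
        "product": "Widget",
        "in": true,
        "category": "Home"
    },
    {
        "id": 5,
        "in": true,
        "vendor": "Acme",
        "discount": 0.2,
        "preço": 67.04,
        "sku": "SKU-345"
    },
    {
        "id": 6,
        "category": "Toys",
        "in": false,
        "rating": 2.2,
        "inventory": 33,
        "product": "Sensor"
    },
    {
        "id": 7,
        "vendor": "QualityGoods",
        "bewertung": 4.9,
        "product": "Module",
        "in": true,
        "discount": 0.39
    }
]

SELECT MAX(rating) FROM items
2.2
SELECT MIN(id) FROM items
1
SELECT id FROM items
[1, 2, 3, 4, 5, 6, 7]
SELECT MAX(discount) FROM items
0.39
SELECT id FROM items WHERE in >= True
[1, 3, 4, 5, 7]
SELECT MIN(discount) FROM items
0.2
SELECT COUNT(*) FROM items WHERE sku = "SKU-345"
1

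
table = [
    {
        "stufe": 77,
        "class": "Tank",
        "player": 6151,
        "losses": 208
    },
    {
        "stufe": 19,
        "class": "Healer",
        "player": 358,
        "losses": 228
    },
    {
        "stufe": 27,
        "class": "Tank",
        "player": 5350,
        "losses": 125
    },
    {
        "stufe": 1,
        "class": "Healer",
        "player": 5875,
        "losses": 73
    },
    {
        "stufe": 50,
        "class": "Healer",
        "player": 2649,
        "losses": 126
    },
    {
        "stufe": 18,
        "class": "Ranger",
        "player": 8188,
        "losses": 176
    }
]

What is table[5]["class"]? "Ranger"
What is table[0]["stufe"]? 77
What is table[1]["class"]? "Healer"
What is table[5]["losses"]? 176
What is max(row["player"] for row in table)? 8188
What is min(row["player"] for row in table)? 358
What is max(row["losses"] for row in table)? 228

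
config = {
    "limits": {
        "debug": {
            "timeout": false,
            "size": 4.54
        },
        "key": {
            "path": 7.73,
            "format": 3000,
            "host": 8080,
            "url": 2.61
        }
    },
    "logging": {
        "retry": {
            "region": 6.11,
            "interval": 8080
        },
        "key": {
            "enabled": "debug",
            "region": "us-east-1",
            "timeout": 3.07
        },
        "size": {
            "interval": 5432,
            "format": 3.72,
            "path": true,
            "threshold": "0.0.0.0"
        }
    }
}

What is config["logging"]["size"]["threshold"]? "0.0.0.0"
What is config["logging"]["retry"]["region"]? 6.11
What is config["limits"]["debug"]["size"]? 4.54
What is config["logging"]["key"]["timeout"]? 3.07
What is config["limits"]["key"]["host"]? 8080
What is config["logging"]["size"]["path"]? True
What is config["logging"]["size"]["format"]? 3.72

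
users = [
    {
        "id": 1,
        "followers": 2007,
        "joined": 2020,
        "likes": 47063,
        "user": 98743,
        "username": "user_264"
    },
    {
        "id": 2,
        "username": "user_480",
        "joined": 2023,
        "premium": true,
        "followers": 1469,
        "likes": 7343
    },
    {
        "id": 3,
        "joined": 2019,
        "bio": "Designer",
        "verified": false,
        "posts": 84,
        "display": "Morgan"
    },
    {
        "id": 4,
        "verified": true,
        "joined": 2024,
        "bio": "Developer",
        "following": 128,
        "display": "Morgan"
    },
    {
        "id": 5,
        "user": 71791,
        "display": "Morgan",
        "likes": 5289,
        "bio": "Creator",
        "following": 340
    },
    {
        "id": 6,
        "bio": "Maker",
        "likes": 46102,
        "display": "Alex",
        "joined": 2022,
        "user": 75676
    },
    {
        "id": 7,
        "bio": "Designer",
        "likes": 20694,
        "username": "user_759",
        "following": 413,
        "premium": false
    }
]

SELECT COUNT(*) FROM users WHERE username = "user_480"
1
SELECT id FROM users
[1, 2, 3, 4, 5, 6, 7]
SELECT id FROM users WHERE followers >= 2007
[1]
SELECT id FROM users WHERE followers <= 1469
[2]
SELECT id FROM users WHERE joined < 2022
[1, 3]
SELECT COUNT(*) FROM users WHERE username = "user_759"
1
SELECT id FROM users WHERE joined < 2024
[1, 2, 3, 6]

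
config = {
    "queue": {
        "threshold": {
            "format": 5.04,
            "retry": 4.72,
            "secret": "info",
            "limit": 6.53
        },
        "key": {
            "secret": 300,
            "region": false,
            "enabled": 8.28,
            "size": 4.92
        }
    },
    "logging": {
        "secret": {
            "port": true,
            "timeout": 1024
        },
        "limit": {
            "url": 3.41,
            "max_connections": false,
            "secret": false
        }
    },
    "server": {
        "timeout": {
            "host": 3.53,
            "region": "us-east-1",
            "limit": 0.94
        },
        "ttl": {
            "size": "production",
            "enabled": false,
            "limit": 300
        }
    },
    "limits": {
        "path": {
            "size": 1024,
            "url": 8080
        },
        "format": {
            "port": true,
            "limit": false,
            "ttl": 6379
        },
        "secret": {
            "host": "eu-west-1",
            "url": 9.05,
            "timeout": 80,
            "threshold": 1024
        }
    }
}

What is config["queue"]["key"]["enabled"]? 8.28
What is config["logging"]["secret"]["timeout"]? 1024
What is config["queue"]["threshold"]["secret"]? "info"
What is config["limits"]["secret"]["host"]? "eu-west-1"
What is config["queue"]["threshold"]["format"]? 5.04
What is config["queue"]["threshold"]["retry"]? 4.72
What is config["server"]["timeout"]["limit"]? 0.94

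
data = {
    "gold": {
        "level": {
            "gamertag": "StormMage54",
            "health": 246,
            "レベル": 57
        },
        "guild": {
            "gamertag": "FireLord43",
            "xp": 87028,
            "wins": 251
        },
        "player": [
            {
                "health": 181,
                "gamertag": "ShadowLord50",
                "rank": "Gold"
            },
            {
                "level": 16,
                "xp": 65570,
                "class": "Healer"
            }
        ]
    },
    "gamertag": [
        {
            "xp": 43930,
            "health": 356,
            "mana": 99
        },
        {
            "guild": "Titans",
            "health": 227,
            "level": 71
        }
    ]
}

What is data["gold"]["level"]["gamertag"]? "StormMage54"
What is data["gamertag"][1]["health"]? 227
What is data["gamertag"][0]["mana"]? 99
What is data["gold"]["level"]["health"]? 246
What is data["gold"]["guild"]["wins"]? 251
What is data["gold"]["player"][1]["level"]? 16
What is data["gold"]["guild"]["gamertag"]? "FireLord43"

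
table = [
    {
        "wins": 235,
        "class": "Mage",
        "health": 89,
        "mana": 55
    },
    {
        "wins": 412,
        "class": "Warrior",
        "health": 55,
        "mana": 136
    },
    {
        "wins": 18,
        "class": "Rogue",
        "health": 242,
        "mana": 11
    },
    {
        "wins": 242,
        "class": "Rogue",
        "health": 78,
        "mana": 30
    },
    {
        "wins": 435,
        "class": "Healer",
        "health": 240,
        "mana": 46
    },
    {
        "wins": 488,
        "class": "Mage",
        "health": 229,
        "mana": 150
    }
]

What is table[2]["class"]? "Rogue"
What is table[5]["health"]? 229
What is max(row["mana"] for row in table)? 150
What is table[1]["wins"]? 412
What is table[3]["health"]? 78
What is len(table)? 6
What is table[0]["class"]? "Mage"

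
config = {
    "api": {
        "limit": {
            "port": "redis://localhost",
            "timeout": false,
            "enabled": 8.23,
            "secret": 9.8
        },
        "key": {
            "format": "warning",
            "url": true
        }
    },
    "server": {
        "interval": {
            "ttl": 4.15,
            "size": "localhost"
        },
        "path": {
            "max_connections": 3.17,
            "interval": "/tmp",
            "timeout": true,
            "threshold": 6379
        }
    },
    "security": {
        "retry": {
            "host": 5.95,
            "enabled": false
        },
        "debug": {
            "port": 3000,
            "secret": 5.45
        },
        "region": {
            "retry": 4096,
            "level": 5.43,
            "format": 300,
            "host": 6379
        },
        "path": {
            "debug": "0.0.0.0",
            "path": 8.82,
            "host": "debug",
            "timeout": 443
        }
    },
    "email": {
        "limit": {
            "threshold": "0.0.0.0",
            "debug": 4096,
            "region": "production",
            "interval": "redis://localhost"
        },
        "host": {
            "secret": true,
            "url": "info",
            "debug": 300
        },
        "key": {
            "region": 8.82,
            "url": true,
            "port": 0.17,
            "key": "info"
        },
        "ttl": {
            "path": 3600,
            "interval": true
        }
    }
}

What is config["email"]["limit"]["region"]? "production"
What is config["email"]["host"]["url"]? "info"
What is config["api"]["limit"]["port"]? "redis://localhost"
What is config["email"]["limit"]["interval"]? "redis://localhost"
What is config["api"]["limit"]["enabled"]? 8.23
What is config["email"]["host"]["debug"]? 300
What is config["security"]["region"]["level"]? 5.43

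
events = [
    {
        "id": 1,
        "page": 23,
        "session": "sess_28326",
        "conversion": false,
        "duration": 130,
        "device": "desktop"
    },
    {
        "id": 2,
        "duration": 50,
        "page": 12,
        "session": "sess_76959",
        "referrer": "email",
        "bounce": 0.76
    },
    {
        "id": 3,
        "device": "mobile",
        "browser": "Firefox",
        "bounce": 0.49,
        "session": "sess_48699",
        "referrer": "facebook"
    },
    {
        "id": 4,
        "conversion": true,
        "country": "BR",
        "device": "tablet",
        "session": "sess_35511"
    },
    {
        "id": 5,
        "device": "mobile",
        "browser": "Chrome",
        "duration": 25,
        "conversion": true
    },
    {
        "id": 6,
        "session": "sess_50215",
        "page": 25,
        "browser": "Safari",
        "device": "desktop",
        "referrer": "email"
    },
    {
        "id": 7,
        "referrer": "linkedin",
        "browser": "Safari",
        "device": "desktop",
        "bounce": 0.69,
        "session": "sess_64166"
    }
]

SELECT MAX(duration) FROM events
130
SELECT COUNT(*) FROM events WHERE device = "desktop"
3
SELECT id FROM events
[1, 2, 3, 4, 5, 6, 7]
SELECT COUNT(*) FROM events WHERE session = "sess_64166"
1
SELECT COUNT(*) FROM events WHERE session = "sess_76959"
1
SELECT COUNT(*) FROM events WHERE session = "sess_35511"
1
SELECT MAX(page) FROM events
25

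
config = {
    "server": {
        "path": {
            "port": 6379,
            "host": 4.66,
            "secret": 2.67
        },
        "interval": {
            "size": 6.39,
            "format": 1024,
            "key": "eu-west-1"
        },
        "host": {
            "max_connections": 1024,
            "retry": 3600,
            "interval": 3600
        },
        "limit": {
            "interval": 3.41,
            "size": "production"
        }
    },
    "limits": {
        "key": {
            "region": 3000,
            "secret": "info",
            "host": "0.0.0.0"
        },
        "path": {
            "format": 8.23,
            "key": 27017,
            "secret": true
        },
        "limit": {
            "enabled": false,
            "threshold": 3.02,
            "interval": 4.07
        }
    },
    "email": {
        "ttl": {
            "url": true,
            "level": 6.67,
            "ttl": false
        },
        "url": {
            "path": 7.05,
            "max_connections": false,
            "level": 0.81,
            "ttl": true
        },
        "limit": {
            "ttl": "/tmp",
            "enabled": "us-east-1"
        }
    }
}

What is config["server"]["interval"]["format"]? 1024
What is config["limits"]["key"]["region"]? 3000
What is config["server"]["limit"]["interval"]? 3.41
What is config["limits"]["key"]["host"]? "0.0.0.0"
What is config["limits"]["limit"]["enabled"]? False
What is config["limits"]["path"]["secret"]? True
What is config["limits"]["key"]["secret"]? "info"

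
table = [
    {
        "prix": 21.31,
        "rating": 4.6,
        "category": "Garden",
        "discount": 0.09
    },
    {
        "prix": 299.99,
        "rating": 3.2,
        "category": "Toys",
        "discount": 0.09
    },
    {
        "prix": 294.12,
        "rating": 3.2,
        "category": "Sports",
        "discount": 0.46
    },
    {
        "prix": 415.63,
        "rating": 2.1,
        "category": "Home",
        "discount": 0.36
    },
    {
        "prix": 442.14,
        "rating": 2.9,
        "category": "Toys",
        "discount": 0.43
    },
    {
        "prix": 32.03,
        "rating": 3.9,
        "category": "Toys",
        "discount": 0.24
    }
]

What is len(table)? 6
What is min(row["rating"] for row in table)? 2.1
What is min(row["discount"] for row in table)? 0.09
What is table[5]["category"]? "Toys"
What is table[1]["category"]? "Toys"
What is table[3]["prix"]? 415.63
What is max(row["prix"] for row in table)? 442.14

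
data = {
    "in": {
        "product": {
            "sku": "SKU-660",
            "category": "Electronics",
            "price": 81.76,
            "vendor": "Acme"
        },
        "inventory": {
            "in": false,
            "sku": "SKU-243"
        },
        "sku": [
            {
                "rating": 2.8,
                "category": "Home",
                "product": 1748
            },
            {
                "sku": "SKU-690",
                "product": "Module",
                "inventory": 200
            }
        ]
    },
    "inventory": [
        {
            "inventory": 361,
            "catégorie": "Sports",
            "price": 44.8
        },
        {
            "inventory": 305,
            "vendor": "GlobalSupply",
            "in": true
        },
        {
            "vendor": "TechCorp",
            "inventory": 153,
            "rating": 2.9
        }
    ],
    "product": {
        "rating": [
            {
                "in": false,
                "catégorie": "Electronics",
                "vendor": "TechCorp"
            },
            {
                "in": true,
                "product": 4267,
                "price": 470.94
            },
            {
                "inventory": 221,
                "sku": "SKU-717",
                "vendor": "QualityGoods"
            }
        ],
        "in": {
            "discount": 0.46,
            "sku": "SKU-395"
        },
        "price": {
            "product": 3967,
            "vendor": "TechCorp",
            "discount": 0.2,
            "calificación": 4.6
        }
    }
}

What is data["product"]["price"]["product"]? 3967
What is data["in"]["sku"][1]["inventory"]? 200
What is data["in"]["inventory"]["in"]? False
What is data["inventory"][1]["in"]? True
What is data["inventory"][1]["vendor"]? "GlobalSupply"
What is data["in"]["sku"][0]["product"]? 1748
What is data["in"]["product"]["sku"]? "SKU-660"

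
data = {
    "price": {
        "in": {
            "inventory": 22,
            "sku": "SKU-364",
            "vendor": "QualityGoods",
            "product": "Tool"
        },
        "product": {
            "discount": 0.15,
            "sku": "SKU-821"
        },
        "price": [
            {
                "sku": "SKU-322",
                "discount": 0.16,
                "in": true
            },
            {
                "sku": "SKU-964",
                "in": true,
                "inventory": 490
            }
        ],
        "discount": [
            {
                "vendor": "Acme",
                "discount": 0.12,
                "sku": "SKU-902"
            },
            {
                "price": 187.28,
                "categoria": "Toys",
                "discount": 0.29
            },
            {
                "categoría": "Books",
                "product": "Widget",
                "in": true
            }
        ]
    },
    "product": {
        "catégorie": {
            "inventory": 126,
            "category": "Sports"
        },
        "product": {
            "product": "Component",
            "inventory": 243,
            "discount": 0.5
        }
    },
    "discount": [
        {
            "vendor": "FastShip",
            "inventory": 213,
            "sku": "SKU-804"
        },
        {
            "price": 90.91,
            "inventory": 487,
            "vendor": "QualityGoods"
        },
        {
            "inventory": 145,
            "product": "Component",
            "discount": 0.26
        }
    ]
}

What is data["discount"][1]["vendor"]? "QualityGoods"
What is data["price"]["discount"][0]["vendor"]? "Acme"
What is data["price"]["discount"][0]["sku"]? "SKU-902"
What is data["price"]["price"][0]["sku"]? "SKU-322"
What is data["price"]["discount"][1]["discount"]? 0.29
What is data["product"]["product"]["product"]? "Component"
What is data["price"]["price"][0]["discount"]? 0.16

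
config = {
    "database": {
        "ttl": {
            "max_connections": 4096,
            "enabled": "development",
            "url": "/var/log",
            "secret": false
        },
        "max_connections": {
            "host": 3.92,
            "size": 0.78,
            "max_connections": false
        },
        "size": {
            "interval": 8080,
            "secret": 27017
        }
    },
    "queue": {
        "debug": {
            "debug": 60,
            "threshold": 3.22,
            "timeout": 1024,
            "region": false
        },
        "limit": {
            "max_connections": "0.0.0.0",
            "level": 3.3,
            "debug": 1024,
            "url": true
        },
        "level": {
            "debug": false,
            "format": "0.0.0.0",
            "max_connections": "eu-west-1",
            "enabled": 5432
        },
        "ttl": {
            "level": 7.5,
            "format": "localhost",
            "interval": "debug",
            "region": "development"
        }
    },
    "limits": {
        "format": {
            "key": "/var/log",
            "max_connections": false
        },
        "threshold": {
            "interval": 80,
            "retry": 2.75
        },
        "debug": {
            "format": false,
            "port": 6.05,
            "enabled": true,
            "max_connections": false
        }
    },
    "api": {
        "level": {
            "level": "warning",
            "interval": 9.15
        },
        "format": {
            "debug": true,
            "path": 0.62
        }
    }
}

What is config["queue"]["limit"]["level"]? 3.3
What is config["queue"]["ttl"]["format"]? "localhost"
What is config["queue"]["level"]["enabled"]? 5432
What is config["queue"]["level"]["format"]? "0.0.0.0"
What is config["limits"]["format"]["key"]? "/var/log"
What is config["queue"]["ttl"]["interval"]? "debug"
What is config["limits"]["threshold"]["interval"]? 80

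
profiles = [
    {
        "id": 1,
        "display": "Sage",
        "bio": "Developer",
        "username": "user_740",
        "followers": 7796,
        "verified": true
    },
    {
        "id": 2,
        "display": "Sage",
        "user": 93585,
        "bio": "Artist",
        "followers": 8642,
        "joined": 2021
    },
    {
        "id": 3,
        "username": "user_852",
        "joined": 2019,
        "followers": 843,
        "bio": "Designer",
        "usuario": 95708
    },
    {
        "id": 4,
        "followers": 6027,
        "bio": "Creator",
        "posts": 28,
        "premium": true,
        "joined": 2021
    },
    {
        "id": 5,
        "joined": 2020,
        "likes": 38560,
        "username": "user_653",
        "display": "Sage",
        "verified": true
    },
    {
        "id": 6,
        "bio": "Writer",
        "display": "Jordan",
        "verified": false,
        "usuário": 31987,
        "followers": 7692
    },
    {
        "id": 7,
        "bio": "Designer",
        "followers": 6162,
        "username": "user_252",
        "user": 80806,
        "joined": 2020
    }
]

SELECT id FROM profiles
[1, 2, 3, 4, 5, 6, 7]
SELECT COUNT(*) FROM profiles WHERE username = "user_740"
1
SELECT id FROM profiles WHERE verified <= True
[1, 5, 6]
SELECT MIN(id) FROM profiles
1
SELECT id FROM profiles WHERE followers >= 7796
[1, 2]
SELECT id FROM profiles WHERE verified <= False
[6]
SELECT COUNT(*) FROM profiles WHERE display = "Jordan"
1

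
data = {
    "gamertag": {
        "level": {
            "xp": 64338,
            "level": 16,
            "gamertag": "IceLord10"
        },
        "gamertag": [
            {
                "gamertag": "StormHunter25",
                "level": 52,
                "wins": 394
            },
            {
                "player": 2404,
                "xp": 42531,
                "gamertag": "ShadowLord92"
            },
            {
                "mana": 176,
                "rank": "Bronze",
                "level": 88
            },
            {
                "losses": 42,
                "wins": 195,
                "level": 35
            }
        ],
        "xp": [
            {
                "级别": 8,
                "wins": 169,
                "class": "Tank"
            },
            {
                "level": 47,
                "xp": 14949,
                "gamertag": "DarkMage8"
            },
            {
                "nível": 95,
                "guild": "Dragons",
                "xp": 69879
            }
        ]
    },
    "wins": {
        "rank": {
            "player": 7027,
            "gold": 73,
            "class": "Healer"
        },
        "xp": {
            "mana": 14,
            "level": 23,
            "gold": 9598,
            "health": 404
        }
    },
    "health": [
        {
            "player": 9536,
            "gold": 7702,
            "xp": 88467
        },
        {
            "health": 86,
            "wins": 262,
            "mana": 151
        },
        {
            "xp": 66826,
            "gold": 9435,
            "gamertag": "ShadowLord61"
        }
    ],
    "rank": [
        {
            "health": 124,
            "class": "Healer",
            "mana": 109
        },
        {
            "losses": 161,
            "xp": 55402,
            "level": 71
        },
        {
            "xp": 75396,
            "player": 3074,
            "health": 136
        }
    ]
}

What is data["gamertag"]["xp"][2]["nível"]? 95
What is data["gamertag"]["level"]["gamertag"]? "IceLord10"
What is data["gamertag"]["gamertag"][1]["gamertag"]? "ShadowLord92"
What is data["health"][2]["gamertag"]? "ShadowLord61"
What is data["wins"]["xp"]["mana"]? 14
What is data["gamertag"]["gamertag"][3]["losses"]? 42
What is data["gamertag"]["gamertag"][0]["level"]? 52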